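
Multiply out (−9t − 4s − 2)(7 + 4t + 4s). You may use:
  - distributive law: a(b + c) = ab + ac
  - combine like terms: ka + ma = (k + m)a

−71t − 36t^2 − 52st − 36s − 16s^2 − 14

(−9t − 4s − 2)(7 + 4t + 4s)
= −63t − 36t^2 − 36st − 28s − 16st − 16s^2 − 14 − 8t − 8s    [distributive law]
= −71t − 36t^2 − 52st − 36s − 16s^2 − 14    [combine like terms]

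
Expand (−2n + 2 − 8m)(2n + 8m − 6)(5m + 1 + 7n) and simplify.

−244mn² + 108n² − 28n³ − 608m²n + 496mn − 68n + 256m² + 4m − 12 − 320m³

(−2n + 2 − 8m)(2n + 8m − 6)(5m + 1 + 7n)
= (−4n² − 16mn + 12n + 4n + 16m − 12 − 16mn − 64m² + 48m)(5m + 1 + 7n)    [distributive law]
= (−4n² − 32mn + 16n + 64m − 12 − 64m²)(5m + 1 + 7n)    [combine like terms]
= −20mn² − 4n² − 28n³ − 160m²n − 32mn − 224mn² + 80mn + 16n + 112n² + 320m² + 64m + 448mn − 60m − 12 − 84n − 320m³ − 64m² − 448m²n    [distributive law]
= −244mn² + 108n² − 28n³ − 608m²n + 496mn − 68n + 256m² + 4m − 12 − 320m³    [combine like terms]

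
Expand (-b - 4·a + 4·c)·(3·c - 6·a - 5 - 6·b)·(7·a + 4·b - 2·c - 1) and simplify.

-393·a·b·c - 120·b^2·c + 102·b·c^2 - 63·b·c + 306·a^2·b + 162·a·b^2 + 85·a·b + 14·b^2 - 5·b + 24·b^3 - 300·a^2·c + 156·a·c^2 - 144·a·c + 168·a^3 + 116·a^2 - 20·a - 24·c^3 + 28·c^2 + 20·c

(-b - 4·a + 4·c)·(3·c - 6·a - 5 - 6·b)·(7·a + 4·b - 2·c - 1)
= (-3·b·c + 6·a·b + 5·b + 6·b^2 - 12·a·c + 24·a^2 + 20·a + 24·a·b + 12·c^2 - 24·a·c - 20·c - 24·b·c)·(7·a + 4·b - 2·c - 1)    [distributive law]
= (-27·b·c + 30·a·b + 5·b + 6·b^2 - 36·a·c + 24·a^2 + 20·a + 12·c^2 - 20·c)·(7·a + 4·b - 2·c - 1)    [combine like terms]
= -189·a·b·c - 108·b^2·c + 54·b·c^2 + 27·b·c + 210·a^2·b + 120·a·b^2 - 60·a·b·c - 30·a·b + 35·a·b + 20·b^2 - 10·b·c - 5·b + 42·a·b^2 + 24·b^3 - 12·b^2·c - 6·b^2 - 252·a^2·c - 144·a·b·c + 72·a·c^2 + 36·a·c + 168·a^3 + 96·a^2·b - 48·a^2·c - 24·a^2 + 140·a^2 + 80·a·b - 40·a·c - 20·a + 84·a·c^2 + 48·b·c^2 - 24·c^3 - 12·c^2 - 140·a·c - 80·b·c + 40·c^2 + 20·c    [distributive law]
= -393·a·b·c - 120·b^2·c + 102·b·c^2 - 63·b·c + 306·a^2·b + 162·a·b^2 + 85·a·b + 14·b^2 - 5·b + 24·b^3 - 300·a^2·c + 156·a·c^2 - 144·a·c + 168·a^3 + 116·a^2 - 20·a - 24·c^3 + 28·c^2 + 20·c    [combine like terms]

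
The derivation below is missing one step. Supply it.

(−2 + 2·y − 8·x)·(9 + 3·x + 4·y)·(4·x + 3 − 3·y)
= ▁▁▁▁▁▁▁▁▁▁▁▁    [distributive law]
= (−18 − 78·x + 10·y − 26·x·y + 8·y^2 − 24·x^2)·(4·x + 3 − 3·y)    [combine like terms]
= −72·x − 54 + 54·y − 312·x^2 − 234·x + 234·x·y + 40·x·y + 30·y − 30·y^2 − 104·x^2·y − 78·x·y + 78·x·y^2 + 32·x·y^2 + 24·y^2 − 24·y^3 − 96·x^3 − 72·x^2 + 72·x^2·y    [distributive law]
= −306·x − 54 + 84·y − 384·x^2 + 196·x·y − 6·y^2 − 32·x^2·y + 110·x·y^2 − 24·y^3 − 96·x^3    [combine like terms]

By distributive law:

(−18 − 6·x − 8·y + 18·y + 6·x·y + 8·y^2 − 72·x − 24·x^2 − 32·x·y)·(4·x + 3 − 3·y)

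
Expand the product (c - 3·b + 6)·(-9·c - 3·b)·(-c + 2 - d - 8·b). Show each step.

(c - 3·b + 6)·(-9·c - 3·b)·(-c + 2 - d - 8·b)
= (-9·c^2 - 3·b·c + 27·b·c + 9·b^2 - 54·c - 18·b)·(-c + 2 - d - 8·b)    [distributive law]
= (-9·c^2 + 24·b·c + 9·b^2 - 54·c - 18·b)·(-c + 2 - d - 8·b)    [combine like terms]
= 9·c^3 - 18·c^2 + 9·c^2·d + 72·b·c^2 - 24·b·c^2 + 48·b·c - 24·b·c·d - 192·b^2·c - 9·b^2·c + 18·b^2 - 9·b^2·d - 72·b^3 + 54·c^2 - 108·c + 54·c·d + 432·b·c + 18·b·c - 36·b + 18·b·d + 144·b^2    [distributive law]
= 9·c^3 + 36·c^2 + 9·c^2·d + 48·b·c^2 + 498·b·c - 24·b·c·d - 201·b^2·c + 162·b^2 - 9·b^2·d - 72·b^3 - 108·c + 54·c·d - 36·b + 18·b·d    [combine like terms]

9·c^3 + 36·c^2 + 9·c^2·d + 48·b·c^2 + 498·b·c - 24·b·c·d - 201·b^2·c + 162·b^2 - 9·b^2·d - 72·b^3 - 108·c + 54·c·d - 36·b + 18·b·d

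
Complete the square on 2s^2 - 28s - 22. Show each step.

2s^2 - 28s - 22
= 2(s^2 - 14s) - 22    [factor out 2 from the s-terms]
= 2(s^2 - 14s + 49 - 49) - 22    [add and subtract 49 inside the bracket]
= 2(s - 7)^2 - 98 - 22    [perfect-square identity]
= 2(s - 7)^2 - 120    [combine constants]

2(s - 7)^2 - 120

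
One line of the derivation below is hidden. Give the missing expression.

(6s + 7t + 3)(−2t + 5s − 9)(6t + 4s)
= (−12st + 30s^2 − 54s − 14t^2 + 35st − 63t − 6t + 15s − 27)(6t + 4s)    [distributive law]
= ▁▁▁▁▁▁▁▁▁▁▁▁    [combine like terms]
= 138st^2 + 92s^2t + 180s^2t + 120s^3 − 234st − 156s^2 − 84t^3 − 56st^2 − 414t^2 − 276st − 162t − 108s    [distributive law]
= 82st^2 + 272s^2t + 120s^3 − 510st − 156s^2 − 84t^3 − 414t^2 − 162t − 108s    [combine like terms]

After combine like terms, the bracketed line is:

(23st + 30s^2 − 39s − 14t^2 − 69t − 27)(6t + 4s)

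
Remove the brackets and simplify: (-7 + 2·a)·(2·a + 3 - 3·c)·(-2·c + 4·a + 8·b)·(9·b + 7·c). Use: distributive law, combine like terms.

(-7 + 2·a)·(2·a + 3 - 3·c)·(-2·c + 4·a + 8·b)·(9·b + 7·c)
= (-14·a - 21 + 21·c + 4·a^2 + 6·a - 6·a·c)·(-2·c + 4·a + 8·b)·(9·b + 7·c)    [distributive law]
= (-8·a - 21 + 21·c + 4·a^2 - 6·a·c)·(-2·c + 4·a + 8·b)·(9·b + 7·c)    [combine like terms]
= (16·a·c - 32·a^2 - 64·a·b + 42·c - 84·a - 168·b - 42·c^2 + 84·a·c + 168·b·c - 8·a^2·c + 16·a^3 + 32·a^2·b + 12·a·c^2 - 24·a^2·c - 48·a·b·c)·(9·b + 7·c)    [distributive law]
= (100·a·c - 32·a^2 - 64·a·b + 42·c - 84·a - 168·b - 42·c^2 + 168·b·c - 32·a^2·c + 16·a^3 + 32·a^2·b + 12·a·c^2 - 48·a·b·c)·(9·b + 7·c)    [combine like terms]
= 900·a·b·c + 700·a·c^2 - 288·a^2·b - 224·a^2·c - 576·a·b^2 - 448·a·b·c + 378·b·c + 294·c^2 - 756·a·b - 588·a·c - 1512·b^2 - 1176·b·c - 378·b·c^2 - 294·c^3 + 1512·b^2·c + 1176·b·c^2 - 288·a^2·b·c - 224·a^2·c^2 + 144·a^3·b + 112·a^3·c + 288·a^2·b^2 + 224·a^2·b·c + 108·a·b·c^2 + 84·a·c^3 - 432·a·b^2·c - 336·a·b·c^2    [distributive law]
= 452·a·b·c + 700·a·c^2 - 288·a^2·b - 224·a^2·c - 576·a·b^2 - 798·b·c + 294·c^2 - 756·a·b - 588·a·c - 1512·b^2 + 798·b·c^2 - 294·c^3 + 1512·b^2·c - 64·a^2·b·c - 224·a^2·c^2 + 144·a^3·b + 112·a^3·c + 288·a^2·b^2 - 228·a·b·c^2 + 84·a·c^3 - 432·a·b^2·c    [combine like terms]

452·a·b·c + 700·a·c^2 - 288·a^2·b - 224·a^2·c - 576·a·b^2 - 798·b·c + 294·c^2 - 756·a·b - 588·a·c - 1512·b^2 + 798·b·c^2 - 294·c^3 + 1512·b^2·c - 64·a^2·b·c - 224·a^2·c^2 + 144·a^3·b + 112·a^3·c + 288·a^2·b^2 - 228·a·b·c^2 + 84·a·c^3 - 432·a·b^2·c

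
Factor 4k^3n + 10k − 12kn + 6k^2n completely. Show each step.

2k(2k^2n + 5 − 6n + 3kn)

4k^3n + 10k − 12kn + 6k^2n
= 2(2k^3n + 5k − 6kn + 3k^2n)    [factor out 2]
= 2k(2k^2n + 5 − 6n + 3kn)    [factor out k]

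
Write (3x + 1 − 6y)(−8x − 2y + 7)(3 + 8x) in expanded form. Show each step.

(3x + 1 − 6y)(−8x − 2y + 7)(3 + 8x)
= (−24x² − 6xy + 21x − 8x − 2y + 7 + 48xy + 12y² − 42y)(3 + 8x)    [distributive law]
= (−24x² + 42xy + 13x − 44y + 7 + 12y²)(3 + 8x)    [combine like terms]
= −72x² − 192x³ + 126xy + 336x²y + 39x + 104x² − 132y − 352xy + 21 + 56x + 36y² + 96xy²    [distributive law]
= 32x² − 192x³ − 226xy + 336x²y + 95x − 132y + 21 + 36y² + 96xy²    [combine like terms]

32x² − 192x³ − 226xy + 336x²y + 95x − 132y + 21 + 36y² + 96xy²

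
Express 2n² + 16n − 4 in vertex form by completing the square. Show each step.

2(n + 4)² − 36

2n² + 16n − 4
= 2(n² + 8n) − 4    [factor out 2 from the n-terms]
= 2(n² + 8n + 16 − 16) − 4    [add and subtract 16 inside the bracket]
= 2(n + 4)² − 32 − 4    [perfect-square identity]
= 2(n + 4)² − 36    [combine constants]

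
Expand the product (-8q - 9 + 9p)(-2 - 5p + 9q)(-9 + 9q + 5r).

(-8q - 9 + 9p)(-2 - 5p + 9q)(-9 + 9q + 5r)
= (16q + 40pq - 72q² + 18 + 45p - 81q - 18p - 45p² + 81pq)(-9 + 9q + 5r)    [distributive law]
= (-65q + 121pq - 72q² + 18 + 27p - 45p²)(-9 + 9q + 5r)    [combine like terms]
= 585q - 585q² - 325qr - 1089pq + 1089pq² + 605pqr + 648q² - 648q³ - 360q²r - 162 + 162q + 90r - 243p + 243pq + 135pr + 405p² - 405p²q - 225p²r    [distributive law]
= 747q + 63q² - 325qr - 846pq + 1089pq² + 605pqr - 648q³ - 360q²r - 162 + 90r - 243p + 135pr + 405p² - 405p²q - 225p²r    [combine like terms]

747q + 63q² - 325qr - 846pq + 1089pq² + 605pqr - 648q³ - 360q²r - 162 + 90r - 243p + 135pr + 405p² - 405p²q - 225p²r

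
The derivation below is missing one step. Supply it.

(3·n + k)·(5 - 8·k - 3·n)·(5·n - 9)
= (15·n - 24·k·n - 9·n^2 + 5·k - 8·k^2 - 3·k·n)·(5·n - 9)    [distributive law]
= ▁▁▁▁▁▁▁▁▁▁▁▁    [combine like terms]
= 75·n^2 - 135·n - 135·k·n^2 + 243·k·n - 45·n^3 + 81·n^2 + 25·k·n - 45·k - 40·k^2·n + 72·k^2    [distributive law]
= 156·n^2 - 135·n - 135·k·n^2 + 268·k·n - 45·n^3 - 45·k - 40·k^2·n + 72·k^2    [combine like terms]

By combine like terms:

(15·n - 27·k·n - 9·n^2 + 5·k - 8·k^2)·(5·n - 9)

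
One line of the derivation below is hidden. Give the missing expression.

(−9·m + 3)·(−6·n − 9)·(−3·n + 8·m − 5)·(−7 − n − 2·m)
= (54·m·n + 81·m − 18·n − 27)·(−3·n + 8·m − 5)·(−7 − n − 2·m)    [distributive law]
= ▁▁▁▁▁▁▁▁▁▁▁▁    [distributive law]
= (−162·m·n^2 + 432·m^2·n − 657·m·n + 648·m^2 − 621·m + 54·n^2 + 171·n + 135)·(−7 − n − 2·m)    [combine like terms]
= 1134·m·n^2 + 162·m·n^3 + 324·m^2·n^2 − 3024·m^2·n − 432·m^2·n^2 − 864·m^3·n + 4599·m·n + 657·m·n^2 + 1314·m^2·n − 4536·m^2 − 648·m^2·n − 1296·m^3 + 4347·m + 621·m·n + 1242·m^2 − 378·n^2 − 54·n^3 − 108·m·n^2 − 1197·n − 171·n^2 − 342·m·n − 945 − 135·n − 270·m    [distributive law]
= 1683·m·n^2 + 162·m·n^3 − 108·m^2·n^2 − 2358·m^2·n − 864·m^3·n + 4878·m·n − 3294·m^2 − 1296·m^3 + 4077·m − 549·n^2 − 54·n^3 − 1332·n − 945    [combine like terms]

Applying distributive law to the line above:

(−162·m·n^2 + 432·m^2·n − 270·m·n − 243·m·n + 648·m^2 − 405·m + 54·n^2 − 144·m·n + 90·n + 81·n − 216·m + 135)·(−7 − n − 2·m)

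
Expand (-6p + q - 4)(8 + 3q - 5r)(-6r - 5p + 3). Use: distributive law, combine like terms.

278pr + 240p^2 + 16p + 133pqr + 90p^2q - 34pq - 180pr^2 - 150p^2r + 9qr - 12q - 18q^2r - 15pq^2 + 9q^2 + 30qr^2 + 252r - 96 - 120r^2

(-6p + q - 4)(8 + 3q - 5r)(-6r - 5p + 3)
= (-48p - 18pq + 30pr + 8q + 3q^2 - 5qr - 32 - 12q + 20r)(-6r - 5p + 3)    [distributive law]
= (-48p - 18pq + 30pr - 4q + 3q^2 - 5qr - 32 + 20r)(-6r - 5p + 3)    [combine like terms]
= 288pr + 240p^2 - 144p + 108pqr + 90p^2q - 54pq - 180pr^2 - 150p^2r + 90pr + 24qr + 20pq - 12q - 18q^2r - 15pq^2 + 9q^2 + 30qr^2 + 25pqr - 15qr + 192r + 160p - 96 - 120r^2 - 100pr + 60r    [distributive law]
= 278pr + 240p^2 + 16p + 133pqr + 90p^2q - 34pq - 180pr^2 - 150p^2r + 9qr - 12q - 18q^2r - 15pq^2 + 9q^2 + 30qr^2 + 252r - 96 - 120r^2    [combine like terms]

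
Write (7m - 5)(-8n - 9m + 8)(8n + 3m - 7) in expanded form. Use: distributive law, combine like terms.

-448mn^2 - 672m^2n + 1320mn - 189m^3 + 744m^2 - 827m + 320n^2 - 600n + 280

(7m - 5)(-8n - 9m + 8)(8n + 3m - 7)
= (-56mn - 63m^2 + 56m + 40n + 45m - 40)(8n + 3m - 7)    [distributive law]
= (-56mn - 63m^2 + 101m + 40n - 40)(8n + 3m - 7)    [combine like terms]
= -448mn^2 - 168m^2n + 392mn - 504m^2n - 189m^3 + 441m^2 + 808mn + 303m^2 - 707m + 320n^2 + 120mn - 280n - 320n - 120m + 280    [distributive law]
= -448mn^2 - 672m^2n + 1320mn - 189m^3 + 744m^2 - 827m + 320n^2 - 600n + 280    [combine like terms]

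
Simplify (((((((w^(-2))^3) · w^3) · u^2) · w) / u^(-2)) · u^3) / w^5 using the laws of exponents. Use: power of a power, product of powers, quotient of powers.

(((((((w^(-2))^3) · w^3) · u^2) · w) / u^(-2)) · u^3) / w^5
= (((((w^(-6) · w^3) · u^2) · w) / u^(-2)) · u^3) / w^5    [power of a power]
= ((((w^(-3) · u^2) · w) / u^(-2)) · u^3) / w^5    [product of powers]
= u^7·w^(-7)    [quotient of powers; product of powers]

u^7·w^(-7)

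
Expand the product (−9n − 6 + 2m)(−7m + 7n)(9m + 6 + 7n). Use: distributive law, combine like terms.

595m^2n + 378mn − 28mn^2 − 672n^2 − 441n^3 + 294m^2 + 252m − 252n − 126m^3

(−9n − 6 + 2m)(−7m + 7n)(9m + 6 + 7n)
= (63mn − 63n^2 + 42m − 42n − 14m^2 + 14mn)(9m + 6 + 7n)    [distributive law]
= (77mn − 63n^2 + 42m − 42n − 14m^2)(9m + 6 + 7n)    [combine like terms]
= 693m^2n + 462mn + 539mn^2 − 567mn^2 − 378n^2 − 441n^3 + 378m^2 + 252m + 294mn − 378mn − 252n − 294n^2 − 126m^3 − 84m^2 − 98m^2n    [distributive law]
= 595m^2n + 378mn − 28mn^2 − 672n^2 − 441n^3 + 294m^2 + 252m − 252n − 126m^3    [combine like terms]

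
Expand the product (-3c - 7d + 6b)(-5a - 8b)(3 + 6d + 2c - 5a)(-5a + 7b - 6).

225a²c + 1035abc - 270ac - 800a²cd - 160abcd - 960acd - 150a²c² - 30abc² - 180ac² + 375a³c + 375a²bc + 1080b²c - 432bc + 1792b²cd - 1536bcd + 336b²c² - 288bc² - 780ab²c + 525a²d + 2655abd - 630ad - 1050a²d² - 210abd² - 1260ad² + 875a³d + 1075a²bd + 2904b²d - 1008bd + 2352b²d² - 2016bd² - 1780ab²d - 450a²b - 1350ab² + 540ab - 750a³b - 150a²b² - 1008b³ + 864b² - 2016b³d - 672b³c + 1680ab³

(-3c - 7d + 6b)(-5a - 8b)(3 + 6d + 2c - 5a)(-5a + 7b - 6)
= (15ac + 24bc + 35ad + 56bd - 30ab - 48b²)(3 + 6d + 2c - 5a)(-5a + 7b - 6)    [distributive law]
= (45ac + 90acd + 30ac² - 75a²c + 72bc + 144bcd + 48bc² - 120abc + 105ad + 210ad² + 70acd - 175a²d + 168bd + 336bd² + 112bcd - 280abd - 90ab - 180abd - 60abc + 150a²b - 144b² - 288b²d - 96b²c + 240ab²)(-5a + 7b - 6)    [distributive law]
= (45ac + 160acd + 30ac² - 75a²c + 72bc + 256bcd + 48bc² - 180abc + 105ad + 210ad² - 175a²d + 168bd + 336bd² - 460abd - 90ab + 150a²b - 144b² - 288b²d - 96b²c + 240ab²)(-5a + 7b - 6)    [combine like terms]
= -225a²c + 315abc - 270ac - 800a²cd + 1120abcd - 960acd - 150a²c² + 210abc² - 180ac² + 375a³c - 525a²bc + 450a²c - 360abc + 504b²c - 432bc - 1280abcd + 1792b²cd - 1536bcd - 240abc² + 336b²c² - 288bc² + 900a²bc - 1260ab²c + 1080abc - 525a²d + 735abd - 630ad - 1050a²d² + 1470abd² - 1260ad² + 875a³d - 1225a²bd + 1050a²d - 840abd + 1176b²d - 1008bd - 1680abd² + 2352b²d² - 2016bd² + 2300a²bd - 3220ab²d + 2760abd + 450a²b - 630ab² + 540ab - 750a³b + 1050a²b² - 900a²b + 720ab² - 1008b³ + 864b² + 1440ab²d - 2016b³d + 1728b²d + 480ab²c - 672b³c + 576b²c - 1200a²b² + 1680ab³ - 1440ab²    [distributive law]
= 225a²c + 1035abc - 270ac - 800a²cd - 160abcd - 960acd - 150a²c² - 30abc² - 180ac² + 375a³c + 375a²bc + 1080b²c - 432bc + 1792b²cd - 1536bcd + 336b²c² - 288bc² - 780ab²c + 525a²d + 2655abd - 630ad - 1050a²d² - 210abd² - 1260ad² + 875a³d + 1075a²bd + 2904b²d - 1008bd + 2352b²d² - 2016bd² - 1780ab²d - 450a²b - 1350ab² + 540ab - 750a³b - 150a²b² - 1008b³ + 864b² - 2016b³d - 672b³c + 1680ab³    [combine like terms]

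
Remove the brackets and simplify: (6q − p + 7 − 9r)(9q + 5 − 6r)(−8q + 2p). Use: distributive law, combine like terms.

−432q³ + 180pq² − 744q² + 226pq + 936q²r − 282pqr − 18p²q − 10p² + 12p²r − 280q + 70p + 696qr − 174pr − 432qr² + 108pr²

(6q − p + 7 − 9r)(9q + 5 − 6r)(−8q + 2p)
= (54q² + 30q − 36qr − 9pq − 5p + 6pr + 63q + 35 − 42r − 81qr − 45r + 54r²)(−8q + 2p)    [distributive law]
= (54q² + 93q − 117qr − 9pq − 5p + 6pr + 35 − 87r + 54r²)(−8q + 2p)    [combine like terms]
= −432q³ + 108pq² − 744q² + 186pq + 936q²r − 234pqr + 72pq² − 18p²q + 40pq − 10p² − 48pqr + 12p²r − 280q + 70p + 696qr − 174pr − 432qr² + 108pr²    [distributive law]
= −432q³ + 180pq² − 744q² + 226pq + 936q²r − 282pqr − 18p²q − 10p² + 12p²r − 280q + 70p + 696qr − 174pr − 432qr² + 108pr²    [combine like terms]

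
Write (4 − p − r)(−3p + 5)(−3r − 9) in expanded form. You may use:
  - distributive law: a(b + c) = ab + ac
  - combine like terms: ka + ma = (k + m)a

(4 − p − r)(−3p + 5)(−3r − 9)
= (−12p + 20 + 3p^2 − 5p + 3pr − 5r)(−3r − 9)    [distributive law]
= (−17p + 20 + 3p^2 + 3pr − 5r)(−3r − 9)    [combine like terms]
= 51pr + 153p − 60r − 180 − 9p^2r − 27p^2 − 9pr^2 − 27pr + 15r^2 + 45r    [distributive law]
= 24pr + 153p − 15r − 180 − 9p^2r − 27p^2 − 9pr^2 + 15r^2    [combine like terms]

24pr + 153p − 15r − 180 − 9p^2r − 27p^2 − 9pr^2 + 15r^2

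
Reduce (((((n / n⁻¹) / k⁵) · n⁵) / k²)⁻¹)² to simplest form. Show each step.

k¹⁴·n⁻¹⁴

(((((n / n⁻¹) / k⁵) · n⁵) / k²)⁻¹)²
= ((((n / n⁻¹) / k⁵) · n⁵) / k²)⁻²    [power of a power]
= ((((n / n⁻¹) / k⁵) · n⁵)⁻²) / ((k²)⁻²)    [power of a quotient]
= ((((n / n⁻¹) / k⁵)⁻²) · ((n⁵)⁻²)) / ((k²)⁻²)    [power of a product]
= ((((n / n⁻¹)⁻²) / ((k⁵)⁻²)) · ((n⁵)⁻²)) / ((k²)⁻²)    [power of a quotient]
= ((((n⁻²) / ((n⁻¹)⁻²)) / ((k⁵)⁻²)) · ((n⁵)⁻²)) / ((k²)⁻²)    [power of a quotient]
= (((n⁻² / n²) / ((k⁵)⁻²)) · ((n⁵)⁻²)) / ((k²)⁻²)    [power of a power]
= ((n⁻⁴ / ((k⁵)⁻²)) · ((n⁵)⁻²)) / ((k²)⁻²)    [quotient of powers]
= ((n⁻⁴ / k⁻¹⁰) · ((n⁵)⁻²)) / ((k²)⁻²)    [power of a power]
= ((n⁻⁴ / k⁻¹⁰) · n⁻¹⁰) / ((k²)⁻²)    [power of a power]
= ((n⁻⁴ / k⁻¹⁰) · n⁻¹⁰) / k⁻⁴    [power of a power]
= k¹⁴·n⁻¹⁴    [quotient of powers; product of powers]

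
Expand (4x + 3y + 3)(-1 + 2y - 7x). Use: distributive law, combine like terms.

-25x - 13xy - 28x^2 + 3y + 6y^2 - 3

(4x + 3y + 3)(-1 + 2y - 7x)
= -4x + 8xy - 28x^2 - 3y + 6y^2 - 21xy - 3 + 6y - 21x    [distributive law]
= -25x - 13xy - 28x^2 + 3y + 6y^2 - 3    [combine like terms]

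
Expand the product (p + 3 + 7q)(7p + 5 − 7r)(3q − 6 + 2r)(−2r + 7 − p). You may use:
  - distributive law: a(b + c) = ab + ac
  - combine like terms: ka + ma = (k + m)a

−119p²qr + 363p²q − 21p³q + 88p²r − 138p² + 42p³ − 14p²r² − 14p³r + 670pqr − 1347pq + 814pr − 1002p − 244pr² − 56pqr² + 28pr³ + 2437qr − 1155q + 1272r − 630 − 606r² − 1288qr² + 84r³ − 147pq²r + 924pq² − 147p²q² − 1239q²r + 735q² + 294q²r² + 196qr³

(p + 3 + 7q)(7p + 5 − 7r)(3q − 6 + 2r)(−2r + 7 − p)
= (7p² + 5p − 7pr + 21p + 15 − 21r + 49pq + 35q − 49qr)(3q − 6 + 2r)(−2r + 7 − p)    [distributive law]
= (7p² + 26p − 7pr + 15 − 21r + 49pq + 35q − 49qr)(3q − 6 + 2r)(−2r + 7 − p)    [combine like terms]
= (21p²q − 42p² + 14p²r + 78pq − 156p + 52pr − 21pqr + 42pr − 14pr² + 45q − 90 + 30r − 63qr + 126r − 42r² + 147pq² − 294pq + 98pqr + 105q² − 210q + 70qr − 147q²r + 294qr − 98qr²)(−2r + 7 − p)    [distributive law]
= (21p²q − 42p² + 14p²r − 216pq − 156p + 94pr + 77pqr − 14pr² − 165q − 90 + 156r + 301qr − 42r² + 147pq² + 105q² − 147q²r − 98qr²)(−2r + 7 − p)    [combine like terms]
= −42p²qr + 147p²q − 21p³q + 84p²r − 294p² + 42p³ − 28p²r² + 98p²r − 14p³r + 432pqr − 1512pq + 216p²q + 312pr − 1092p + 156p² − 188pr² + 658pr − 94p²r − 154pqr² + 539pqr − 77p²qr + 28pr³ − 98pr² + 14p²r² + 330qr − 1155q + 165pq + 180r − 630 + 90p − 312r² + 1092r − 156pr − 602qr² + 2107qr − 301pqr + 84r³ − 294r² + 42pr² − 294pq²r + 1029pq² − 147p²q² − 210q²r + 735q² − 105pq² + 294q²r² − 1029q²r + 147pq²r + 196qr³ − 686qr² + 98pqr²    [distributive law]
= −119p²qr + 363p²q − 21p³q + 88p²r − 138p² + 42p³ − 14p²r² − 14p³r + 670pqr − 1347pq + 814pr − 1002p − 244pr² − 56pqr² + 28pr³ + 2437qr − 1155q + 1272r − 630 − 606r² − 1288qr² + 84r³ − 147pq²r + 924pq² − 147p²q² − 1239q²r + 735q² + 294q²r² + 196qr³    [combine like terms]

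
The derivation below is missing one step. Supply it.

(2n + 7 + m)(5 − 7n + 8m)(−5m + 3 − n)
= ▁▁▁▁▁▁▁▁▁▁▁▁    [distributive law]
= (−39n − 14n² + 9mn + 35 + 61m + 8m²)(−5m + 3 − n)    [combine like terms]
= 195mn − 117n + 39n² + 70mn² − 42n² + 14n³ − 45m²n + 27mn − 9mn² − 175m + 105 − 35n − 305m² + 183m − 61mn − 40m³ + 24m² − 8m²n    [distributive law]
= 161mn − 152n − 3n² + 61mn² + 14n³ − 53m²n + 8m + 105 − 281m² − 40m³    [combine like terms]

By distributive law:

(10n − 14n² + 16mn + 35 − 49n + 56m + 5m − 7mn + 8m²)(−5m + 3 − n)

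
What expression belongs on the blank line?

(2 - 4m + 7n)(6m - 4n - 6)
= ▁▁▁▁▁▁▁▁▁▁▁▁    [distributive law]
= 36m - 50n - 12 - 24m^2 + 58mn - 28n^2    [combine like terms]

Applying distributive law to the line above:

12m - 8n - 12 - 24m^2 + 16mn + 24m + 42mn - 28n^2 - 42n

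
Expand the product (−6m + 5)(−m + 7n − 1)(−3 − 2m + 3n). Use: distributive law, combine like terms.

(−6m + 5)(−m + 7n − 1)(−3 − 2m + 3n)
= (6m^2 − 42mn + 6m − 5m + 35n − 5)(−3 − 2m + 3n)    [distributive law]
= (6m^2 − 42mn + m + 35n − 5)(−3 − 2m + 3n)    [combine like terms]
= −18m^2 − 12m^3 + 18m^2n + 126mn + 84m^2n − 126mn^2 − 3m − 2m^2 + 3mn − 105n − 70mn + 105n^2 + 15 + 10m − 15n    [distributive law]
= −20m^2 − 12m^3 + 102m^2n + 59mn − 126mn^2 + 7m − 120n + 105n^2 + 15    [combine like terms]

−20m^2 − 12m^3 + 102m^2n + 59mn − 126mn^2 + 7m − 120n + 105n^2 + 15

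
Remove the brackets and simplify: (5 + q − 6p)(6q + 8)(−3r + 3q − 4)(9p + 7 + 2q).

(5 + q − 6p)(6q + 8)(−3r + 3q − 4)(9p + 7 + 2q)
= (30q + 40 + 6q^2 + 8q − 36pq − 48p)(−3r + 3q − 4)(9p + 7 + 2q)    [distributive law]
= (38q + 40 + 6q^2 − 36pq − 48p)(−3r + 3q − 4)(9p + 7 + 2q)    [combine like terms]
= (−114qr + 114q^2 − 152q − 120r + 120q − 160 − 18q^2r + 18q^3 − 24q^2 + 108pqr − 108pq^2 + 144pq + 144pr − 144pq + 192p)(9p + 7 + 2q)    [distributive law]
= (−114qr + 90q^2 − 32q − 120r − 160 − 18q^2r + 18q^3 + 108pqr − 108pq^2 + 144pr + 192p)(9p + 7 + 2q)    [combine like terms]
= −1026pqr − 798qr − 228q^2r + 810pq^2 + 630q^2 + 180q^3 − 288pq − 224q − 64q^2 − 1080pr − 840r − 240qr − 1440p − 1120 − 320q − 162pq^2r − 126q^2r − 36q^3r + 162pq^3 + 126q^3 + 36q^4 + 972p^2qr + 756pqr + 216pq^2r − 972p^2q^2 − 756pq^2 − 216pq^3 + 1296p^2r + 1008pr + 288pqr + 1728p^2 + 1344p + 384pq    [distributive law]
= 18pqr − 1038qr − 354q^2r + 54pq^2 + 566q^2 + 306q^3 + 96pq − 544q − 72pr − 840r − 96p − 1120 + 54pq^2r − 36q^3r − 54pq^3 + 36q^4 + 972p^2qr − 972p^2q^2 + 1296p^2r + 1728p^2    [combine like terms]

18pqr − 1038qr − 354q^2r + 54pq^2 + 566q^2 + 306q^3 + 96pq − 544q − 72pr − 840r − 96p − 1120 + 54pq^2r − 36q^3r − 54pq^3 + 36q^4 + 972p^2qr − 972p^2q^2 + 1296p^2r + 1728p^2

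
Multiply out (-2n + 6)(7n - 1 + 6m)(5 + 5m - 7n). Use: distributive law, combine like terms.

-378n^2 + 14mn^2 + 98n^3 + 262n - 92mn - 60m^2n - 30 + 150m + 180m^2

(-2n + 6)(7n - 1 + 6m)(5 + 5m - 7n)
= (-14n^2 + 2n - 12mn + 42n - 6 + 36m)(5 + 5m - 7n)    [distributive law]
= (-14n^2 + 44n - 12mn - 6 + 36m)(5 + 5m - 7n)    [combine like terms]
= -70n^2 - 70mn^2 + 98n^3 + 220n + 220mn - 308n^2 - 60mn - 60m^2n + 84mn^2 - 30 - 30m + 42n + 180m + 180m^2 - 252mn    [distributive law]
= -378n^2 + 14mn^2 + 98n^3 + 262n - 92mn - 60m^2n - 30 + 150m + 180m^2    [combine like terms]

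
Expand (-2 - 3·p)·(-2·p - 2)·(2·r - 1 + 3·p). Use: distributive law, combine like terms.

(-2 - 3·p)·(-2·p - 2)·(2·r - 1 + 3·p)
= (4·p + 4 + 6·p² + 6·p)·(2·r - 1 + 3·p)    [distributive law]
= (10·p + 4 + 6·p²)·(2·r - 1 + 3·p)    [combine like terms]
= 20·p·r - 10·p + 30·p² + 8·r - 4 + 12·p + 12·p²·r - 6·p² + 18·p³    [distributive law]
= 20·p·r + 2·p + 24·p² + 8·r - 4 + 12·p²·r + 18·p³    [combine like terms]

20·p·r + 2·p + 24·p² + 8·r - 4 + 12·p²·r + 18·p³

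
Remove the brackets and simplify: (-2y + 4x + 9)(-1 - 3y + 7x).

-25y + 6y^2 - 26xy + 59x + 28x^2 - 9

(-2y + 4x + 9)(-1 - 3y + 7x)
= 2y + 6y^2 - 14xy - 4x - 12xy + 28x^2 - 9 - 27y + 63x    [distributive law]
= -25y + 6y^2 - 26xy + 59x + 28x^2 - 9    [combine like terms]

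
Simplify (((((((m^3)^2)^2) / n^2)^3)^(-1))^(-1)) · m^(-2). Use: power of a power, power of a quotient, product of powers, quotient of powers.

(((((((m^3)^2)^2) / n^2)^3)^(-1))^(-1)) · m^(-2)
= ((((((m^3)^2)^2) / n^2)^3)^1) · m^(-2)    [power of a power]
= (((((m^3)^2)^2) / n^2)^3) · m^(-2)    [power of a power]
= (((((m^3)^2)^2)^3) / ((n^2)^3)) · m^(-2)    [power of a quotient]
= ((((m^3)^2)^6) / ((n^2)^3)) · m^(-2)    [power of a power]
= (((m^3)^12) / ((n^2)^3)) · m^(-2)    [power of a power]
= (m^36 / ((n^2)^3)) · m^(-2)    [power of a power]
= (m^36 / n^6) · m^(-2)    [power of a power]
= m^34·n^(-6)    [quotient of powers; product of powers]

m^34·n^(-6)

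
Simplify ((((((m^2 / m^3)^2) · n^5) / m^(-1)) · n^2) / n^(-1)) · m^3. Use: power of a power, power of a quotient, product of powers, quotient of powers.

m^2n^8

((((((m^2 / m^3)^2) · n^5) / m^(-1)) · n^2) / n^(-1)) · m^3
= (((((((m^2)^2) / ((m^3)^2)) · n^5) / m^(-1)) · n^2) / n^(-1)) · m^3    [power of a quotient]
= (((((m^4 / ((m^3)^2)) · n^5) / m^(-1)) · n^2) / n^(-1)) · m^3    [power of a power]
= (((((m^4 / m^6) · n^5) / m^(-1)) · n^2) / n^(-1)) · m^3    [power of a power]
= ((((m^(-2) · n^5) / m^(-1)) · n^2) / n^(-1)) · m^3    [quotient of powers]
= m^2n^8    [quotient of powers; product of powers]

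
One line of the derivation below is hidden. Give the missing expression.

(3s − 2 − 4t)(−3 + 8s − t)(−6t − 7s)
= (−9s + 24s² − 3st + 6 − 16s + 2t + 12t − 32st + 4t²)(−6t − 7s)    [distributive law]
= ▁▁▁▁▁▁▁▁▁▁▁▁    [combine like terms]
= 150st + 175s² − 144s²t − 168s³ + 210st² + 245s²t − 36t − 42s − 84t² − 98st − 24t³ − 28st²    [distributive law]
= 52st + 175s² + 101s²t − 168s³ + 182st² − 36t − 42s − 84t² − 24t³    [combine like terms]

By combine like terms:

(−25s + 24s² − 35st + 6 + 14t + 4t²)(−6t − 7s)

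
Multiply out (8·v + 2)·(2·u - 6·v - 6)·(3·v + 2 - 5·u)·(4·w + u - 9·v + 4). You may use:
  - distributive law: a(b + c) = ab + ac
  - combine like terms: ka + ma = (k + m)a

(8·v + 2)·(2·u - 6·v - 6)·(3·v + 2 - 5·u)·(4·w + u - 9·v + 4)
= (16·u·v - 48·v^2 - 48·v + 4·u - 12·v - 12)·(3·v + 2 - 5·u)·(4·w + u - 9·v + 4)    [distributive law]
= (16·u·v - 48·v^2 - 60·v + 4·u - 12)·(3·v + 2 - 5·u)·(4·w + u - 9·v + 4)    [combine like terms]
= (48·u·v^2 + 32·u·v - 80·u^2·v - 144·v^3 - 96·v^2 + 240·u·v^2 - 180·v^2 - 120·v + 300·u·v + 12·u·v + 8·u - 20·u^2 - 36·v - 24 + 60·u)·(4·w + u - 9·v + 4)    [distributive law]
= (288·u·v^2 + 344·u·v - 80·u^2·v - 144·v^3 - 276·v^2 - 156·v + 68·u - 20·u^2 - 24)·(4·w + u - 9·v + 4)    [combine like terms]
= 1152·u·v^2·w + 288·u^2·v^2 - 2592·u·v^3 + 1152·u·v^2 + 1376·u·v·w + 344·u^2·v - 3096·u·v^2 + 1376·u·v - 320·u^2·v·w - 80·u^3·v + 720·u^2·v^2 - 320·u^2·v - 576·v^3·w - 144·u·v^3 + 1296·v^4 - 576·v^3 - 1104·v^2·w - 276·u·v^2 + 2484·v^3 - 1104·v^2 - 624·v·w - 156·u·v + 1404·v^2 - 624·v + 272·u·w + 68·u^2 - 612·u·v + 272·u - 80·u^2·w - 20·u^3 + 180·u^2·v - 80·u^2 - 96·w - 24·u + 216·v - 96    [distributive law]
= 1152·u·v^2·w + 1008·u^2·v^2 - 2736·u·v^3 - 2220·u·v^2 + 1376·u·v·w + 204·u^2·v + 608·u·v - 320·u^2·v·w - 80·u^3·v - 576·v^3·w + 1296·v^4 + 1908·v^3 - 1104·v^2·w + 300·v^2 - 624·v·w - 408·v + 272·u·w - 12·u^2 + 248·u - 80·u^2·w - 20·u^3 - 96·w - 96    [combine like terms]

1152·u·v^2·w + 1008·u^2·v^2 - 2736·u·v^3 - 2220·u·v^2 + 1376·u·v·w + 204·u^2·v + 608·u·v - 320·u^2·v·w - 80·u^3·v - 576·v^3·w + 1296·v^4 + 1908·v^3 - 1104·v^2·w + 300·v^2 - 624·v·w - 408·v + 272·u·w - 12·u^2 + 248·u - 80·u^2·w - 20·u^3 - 96·w - 96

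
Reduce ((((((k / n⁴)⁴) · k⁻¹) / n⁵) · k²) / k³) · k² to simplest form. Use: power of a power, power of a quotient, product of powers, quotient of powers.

((((((k / n⁴)⁴) · k⁻¹) / n⁵) · k²) / k³) · k²
= ((((((k⁴) / ((n⁴)⁴)) · k⁻¹) / n⁵) · k²) / k³) · k²    [power of a quotient]
= (((((k⁴ / n¹⁶) · k⁻¹) / n⁵) · k²) / k³) · k²    [power of a power]
= k⁴n⁻²¹    [quotient of powers; product of powers]

k⁴n⁻²¹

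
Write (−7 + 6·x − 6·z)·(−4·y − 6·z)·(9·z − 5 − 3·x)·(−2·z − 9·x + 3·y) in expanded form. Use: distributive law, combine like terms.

(−7 + 6·x − 6·z)·(−4·y − 6·z)·(9·z − 5 − 3·x)·(−2·z − 9·x + 3·y)
= (28·y + 42·z − 24·x·y − 36·x·z + 24·y·z + 36·z^2)·(9·z − 5 − 3·x)·(−2·z − 9·x + 3·y)    [distributive law]
= (252·y·z − 140·y − 84·x·y + 378·z^2 − 210·z − 126·x·z − 216·x·y·z + 120·x·y + 72·x^2·y − 324·x·z^2 + 180·x·z + 108·x^2·z + 216·y·z^2 − 120·y·z − 72·x·y·z + 324·z^3 − 180·z^2 − 108·x·z^2)·(−2·z − 9·x + 3·y)    [distributive law]
= (132·y·z − 140·y + 36·x·y + 198·z^2 − 210·z + 54·x·z − 288·x·y·z + 72·x^2·y − 432·x·z^2 + 108·x^2·z + 216·y·z^2 + 324·z^3)·(−2·z − 9·x + 3·y)    [combine like terms]
= −264·y·z^2 − 1188·x·y·z + 396·y^2·z + 280·y·z + 1260·x·y − 420·y^2 − 72·x·y·z − 324·x^2·y + 108·x·y^2 − 396·z^3 − 1782·x·z^2 + 594·y·z^2 + 420·z^2 + 1890·x·z − 630·y·z − 108·x·z^2 − 486·x^2·z + 162·x·y·z + 576·x·y·z^2 + 2592·x^2·y·z − 864·x·y^2·z − 144·x^2·y·z − 648·x^3·y + 216·x^2·y^2 + 864·x·z^3 + 3888·x^2·z^2 − 1296·x·y·z^2 − 216·x^2·z^2 − 972·x^3·z + 324·x^2·y·z − 432·y·z^3 − 1944·x·y·z^2 + 648·y^2·z^2 − 648·z^4 − 2916·x·z^3 + 972·y·z^3    [distributive law]
= 330·y·z^2 − 1098·x·y·z + 396·y^2·z − 350·y·z + 1260·x·y − 420·y^2 − 324·x^2·y + 108·x·y^2 − 396·z^3 − 1890·x·z^2 + 420·z^2 + 1890·x·z − 486·x^2·z − 2664·x·y·z^2 + 2772·x^2·y·z − 864·x·y^2·z − 648·x^3·y + 216·x^2·y^2 − 2052·x·z^3 + 3672·x^2·z^2 − 972·x^3·z + 540·y·z^3 + 648·y^2·z^2 − 648·z^4    [combine like terms]

330·y·z^2 − 1098·x·y·z + 396·y^2·z − 350·y·z + 1260·x·y − 420·y^2 − 324·x^2·y + 108·x·y^2 − 396·z^3 − 1890·x·z^2 + 420·z^2 + 1890·x·z − 486·x^2·z − 2664·x·y·z^2 + 2772·x^2·y·z − 864·x·y^2·z − 648·x^3·y + 216·x^2·y^2 − 2052·x·z^3 + 3672·x^2·z^2 − 972·x^3·z + 540·y·z^3 + 648·y^2·z^2 − 648·z^4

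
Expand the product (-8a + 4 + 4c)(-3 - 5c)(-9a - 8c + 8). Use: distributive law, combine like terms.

-216a^2 + 416ac + 300a - 360a^2c - 140ac^2 - 160c - 96 + 96c^2 + 160c^3

(-8a + 4 + 4c)(-3 - 5c)(-9a - 8c + 8)
= (24a + 40ac - 12 - 20c - 12c - 20c^2)(-9a - 8c + 8)    [distributive law]
= (24a + 40ac - 12 - 32c - 20c^2)(-9a - 8c + 8)    [combine like terms]
= -216a^2 - 192ac + 192a - 360a^2c - 320ac^2 + 320ac + 108a + 96c - 96 + 288ac + 256c^2 - 256c + 180ac^2 + 160c^3 - 160c^2    [distributive law]
= -216a^2 + 416ac + 300a - 360a^2c - 140ac^2 - 160c - 96 + 96c^2 + 160c^3    [combine like terms]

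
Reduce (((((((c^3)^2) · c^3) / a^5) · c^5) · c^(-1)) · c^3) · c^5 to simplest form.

(((((((c^3)^2) · c^3) / a^5) · c^5) · c^(-1)) · c^3) · c^5
= (((((c^6 · c^3) / a^5) · c^5) · c^(-1)) · c^3) · c^5    [power of a power]
= ((((c^9 / a^5) · c^5) · c^(-1)) · c^3) · c^5    [product of powers]
= a^(-5)·c^21    [quotient of powers; product of powers]

a^(-5)·c^21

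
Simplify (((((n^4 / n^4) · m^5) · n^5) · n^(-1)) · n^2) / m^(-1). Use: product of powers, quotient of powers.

m^6·n^6

(((((n^4 / n^4) · m^5) · n^5) · n^(-1)) · n^2) / m^(-1)
= ((((n^0 · m^5) · n^5) · n^(-1)) · n^2) / m^(-1)    [quotient of powers]
= m^6·n^6    [quotient of powers; product of powers]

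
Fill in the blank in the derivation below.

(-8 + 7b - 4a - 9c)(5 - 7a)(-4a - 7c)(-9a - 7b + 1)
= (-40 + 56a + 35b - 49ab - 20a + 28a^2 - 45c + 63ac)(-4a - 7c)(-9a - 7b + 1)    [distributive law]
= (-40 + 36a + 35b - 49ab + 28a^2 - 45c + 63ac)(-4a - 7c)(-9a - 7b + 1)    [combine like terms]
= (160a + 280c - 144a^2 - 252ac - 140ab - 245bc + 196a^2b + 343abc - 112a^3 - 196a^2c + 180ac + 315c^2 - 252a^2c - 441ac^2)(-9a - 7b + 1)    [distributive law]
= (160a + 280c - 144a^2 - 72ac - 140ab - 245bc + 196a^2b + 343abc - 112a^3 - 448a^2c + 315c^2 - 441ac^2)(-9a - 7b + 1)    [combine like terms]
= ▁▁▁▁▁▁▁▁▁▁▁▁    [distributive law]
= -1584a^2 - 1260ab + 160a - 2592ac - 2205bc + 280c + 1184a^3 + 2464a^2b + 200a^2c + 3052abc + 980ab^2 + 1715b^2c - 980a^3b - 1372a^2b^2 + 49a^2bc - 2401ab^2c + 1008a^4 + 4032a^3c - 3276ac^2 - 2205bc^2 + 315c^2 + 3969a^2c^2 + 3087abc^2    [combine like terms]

By distributive law:

-1440a^2 - 1120ab + 160a - 2520ac - 1960bc + 280c + 1296a^3 + 1008a^2b - 144a^2 + 648a^2c + 504abc - 72ac + 1260a^2b + 980ab^2 - 140ab + 2205abc + 1715b^2c - 245bc - 1764a^3b - 1372a^2b^2 + 196a^2b - 3087a^2bc - 2401ab^2c + 343abc + 1008a^4 + 784a^3b - 112a^3 + 4032a^3c + 3136a^2bc - 448a^2c - 2835ac^2 - 2205bc^2 + 315c^2 + 3969a^2c^2 + 3087abc^2 - 441ac^2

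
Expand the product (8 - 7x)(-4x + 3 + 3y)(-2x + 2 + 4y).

162x² - 154x - 302xy + 48 + 144y + 96y² - 56x³ + 154x²y - 84xy²

(8 - 7x)(-4x + 3 + 3y)(-2x + 2 + 4y)
= (-32x + 24 + 24y + 28x² - 21x - 21xy)(-2x + 2 + 4y)    [distributive law]
= (-53x + 24 + 24y + 28x² - 21xy)(-2x + 2 + 4y)    [combine like terms]
= 106x² - 106x - 212xy - 48x + 48 + 96y - 48xy + 48y + 96y² - 56x³ + 56x² + 112x²y + 42x²y - 42xy - 84xy²    [distributive law]
= 162x² - 154x - 302xy + 48 + 144y + 96y² - 56x³ + 154x²y - 84xy²    [combine like terms]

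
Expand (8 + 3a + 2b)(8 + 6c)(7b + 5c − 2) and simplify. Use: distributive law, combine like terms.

(8 + 3a + 2b)(8 + 6c)(7b + 5c − 2)
= (64 + 48c + 24a + 18ac + 16b + 12bc)(7b + 5c − 2)    [distributive law]
= 448b + 320c − 128 + 336bc + 240c^2 − 96c + 168ab + 120ac − 48a + 126abc + 90ac^2 − 36ac + 112b^2 + 80bc − 32b + 84b^2c + 60bc^2 − 24bc    [distributive law]
= 416b + 224c − 128 + 392bc + 240c^2 + 168ab + 84ac − 48a + 126abc + 90ac^2 + 112b^2 + 84b^2c + 60bc^2    [combine like terms]

416b + 224c − 128 + 392bc + 240c^2 + 168ab + 84ac − 48a + 126abc + 90ac^2 + 112b^2 + 84b^2c + 60bc^2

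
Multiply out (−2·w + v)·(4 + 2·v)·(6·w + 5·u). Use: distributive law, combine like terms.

−48·w^2 − 40·u·w − 24·v·w^2 − 20·u·v·w + 24·v·w + 20·u·v + 12·v^2·w + 10·u·v^2

(−2·w + v)·(4 + 2·v)·(6·w + 5·u)
= (−8·w − 4·v·w + 4·v + 2·v^2)·(6·w + 5·u)    [distributive law]
= −48·w^2 − 40·u·w − 24·v·w^2 − 20·u·v·w + 24·v·w + 20·u·v + 12·v^2·w + 10·u·v^2    [distributive law]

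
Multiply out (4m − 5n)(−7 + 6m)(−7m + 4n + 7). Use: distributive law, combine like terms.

(4m − 5n)(−7 + 6m)(−7m + 4n + 7)
= (−28m + 24m² + 35n − 30mn)(−7m + 4n + 7)    [distributive law]
= 196m² − 112mn − 196m − 168m³ + 96m²n + 168m² − 245mn + 140n² + 245n + 210m²n − 120mn² − 210mn    [distributive law]
= 364m² − 567mn − 196m − 168m³ + 306m²n + 140n² + 245n − 120mn²    [combine like terms]

364m² − 567mn − 196m − 168m³ + 306m²n + 140n² + 245n − 120mn²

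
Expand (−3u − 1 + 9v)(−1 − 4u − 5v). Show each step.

(−3u − 1 + 9v)(−1 − 4u − 5v)
= 3u + 12u^2 + 15uv + 1 + 4u + 5v − 9v − 36uv − 45v^2    [distributive law]
= 7u + 12u^2 − 21uv + 1 − 4v − 45v^2    [combine like terms]

7u + 12u^2 − 21uv + 1 − 4v − 45v^2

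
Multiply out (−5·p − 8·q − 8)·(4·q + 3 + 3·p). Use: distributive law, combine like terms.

(−5·p − 8·q − 8)·(4·q + 3 + 3·p)
= −20·p·q − 15·p − 15·p² − 32·q² − 24·q − 24·p·q − 32·q − 24 − 24·p    [distributive law]
= −44·p·q − 39·p − 15·p² − 32·q² − 56·q − 24    [combine like terms]

−44·p·q − 39·p − 15·p² − 32·q² − 56·q − 24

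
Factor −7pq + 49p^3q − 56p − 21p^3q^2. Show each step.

−7pq + 49p^3q − 56p − 21p^3q^2
= 7(−pq + 7p^3q − 8p − 3p^3q^2)    [factor out 7]
= 7p(−q + 7p^2q − 8 − 3p^2q^2)    [factor out p]

7p(−q + 7p^2q − 8 − 3p^2q^2)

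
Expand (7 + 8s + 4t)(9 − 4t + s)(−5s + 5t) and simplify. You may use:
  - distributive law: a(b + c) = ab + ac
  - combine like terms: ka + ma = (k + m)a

(7 + 8s + 4t)(9 − 4t + s)(−5s + 5t)
= (63 − 28t + 7s + 72s − 32st + 8s^2 + 36t − 16t^2 + 4st)(−5s + 5t)    [distributive law]
= (63 + 8t + 79s − 28st + 8s^2 − 16t^2)(−5s + 5t)    [combine like terms]
= −315s + 315t − 40st + 40t^2 − 395s^2 + 395st + 140s^2t − 140st^2 − 40s^3 + 40s^2t + 80st^2 − 80t^3    [distributive law]
= −315s + 315t + 355st + 40t^2 − 395s^2 + 180s^2t − 60st^2 − 40s^3 − 80t^3    [combine like terms]

−315s + 315t + 355st + 40t^2 − 395s^2 + 180s^2t − 60st^2 − 40s^3 − 80t^3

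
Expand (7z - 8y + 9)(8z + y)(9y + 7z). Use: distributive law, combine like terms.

(7z - 8y + 9)(8z + y)(9y + 7z)
= (56z^2 + 7yz - 64yz - 8y^2 + 72z + 9y)(9y + 7z)    [distributive law]
= (56z^2 - 57yz - 8y^2 + 72z + 9y)(9y + 7z)    [combine like terms]
= 504yz^2 + 392z^3 - 513y^2z - 399yz^2 - 72y^3 - 56y^2z + 648yz + 504z^2 + 81y^2 + 63yz    [distributive law]
= 105yz^2 + 392z^3 - 569y^2z - 72y^3 + 711yz + 504z^2 + 81y^2    [combine like terms]

105yz^2 + 392z^3 - 569y^2z - 72y^3 + 711yz + 504z^2 + 81y^2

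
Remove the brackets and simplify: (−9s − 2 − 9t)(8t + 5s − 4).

(−9s − 2 − 9t)(8t + 5s − 4)
= −72st − 45s² + 36s − 16t − 10s + 8 − 72t² − 45st + 36t    [distributive law]
= −117st − 45s² + 26s + 20t + 8 − 72t²    [combine like terms]

−117st − 45s² + 26s + 20t + 8 − 72t²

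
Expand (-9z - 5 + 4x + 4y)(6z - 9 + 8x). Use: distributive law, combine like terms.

-54z^2 + 51z - 48xz + 45 - 76x + 32x^2 + 24yz - 36y + 32xy

(-9z - 5 + 4x + 4y)(6z - 9 + 8x)
= -54z^2 + 81z - 72xz - 30z + 45 - 40x + 24xz - 36x + 32x^2 + 24yz - 36y + 32xy    [distributive law]
= -54z^2 + 51z - 48xz + 45 - 76x + 32x^2 + 24yz - 36y + 32xy    [combine like terms]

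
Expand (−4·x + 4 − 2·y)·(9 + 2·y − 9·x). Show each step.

(−4·x + 4 − 2·y)·(9 + 2·y − 9·x)
= −36·x − 8·x·y + 36·x^2 + 36 + 8·y − 36·x − 18·y − 4·y^2 + 18·x·y    [distributive law]
= −72·x + 10·x·y + 36·x^2 + 36 − 10·y − 4·y^2    [combine like terms]

−72·x + 10·x·y + 36·x^2 + 36 − 10·y − 4·y^2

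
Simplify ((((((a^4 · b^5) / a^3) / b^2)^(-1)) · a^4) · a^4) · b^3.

((((((a^4 · b^5) / a^3) / b^2)^(-1)) · a^4) · a^4) · b^3
= ((((((a^4 · b^5) / a^3)^(-1)) / ((b^2)^(-1))) · a^4) · a^4) · b^3    [power of a quotient]
= ((((((a^4 · b^5)^(-1)) / ((a^3)^(-1))) / ((b^2)^(-1))) · a^4) · a^4) · b^3    [power of a quotient]
= (((((((a^4)^(-1)) · ((b^5)^(-1))) / ((a^3)^(-1))) / ((b^2)^(-1))) · a^4) · a^4) · b^3    [power of a product]
= (((((a^(-4) · ((b^5)^(-1))) / ((a^3)^(-1))) / ((b^2)^(-1))) · a^4) · a^4) · b^3    [power of a power]
= (((((a^(-4) · b^(-5)) / ((a^3)^(-1))) / ((b^2)^(-1))) · a^4) · a^4) · b^3    [power of a power]
= (((((a^(-4) · b^(-5)) / a^(-3)) / ((b^2)^(-1))) · a^4) · a^4) · b^3    [power of a power]
= (((((a^(-4) · b^(-5)) / a^(-3)) / b^(-2)) · a^4) · a^4) · b^3    [power of a power]
= a^7    [quotient of powers; product of powers]

a^7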